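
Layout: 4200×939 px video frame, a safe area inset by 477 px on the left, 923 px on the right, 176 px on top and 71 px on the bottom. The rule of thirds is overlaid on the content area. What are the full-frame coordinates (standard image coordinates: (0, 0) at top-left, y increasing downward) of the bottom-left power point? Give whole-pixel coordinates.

Content width = 4200 − 477 − 923 = 2800 px; content height = 939 − 176 − 71 = 692 px.
Bottom-left is one-third across and two-thirds down within the content area.
x = 477 + 1 × 2800/3 = 477 + 933.33 ≈ 1410
y = 176 + 2 × 692/3 = 176 + 461.33 ≈ 637

x = 1410 px, y = 637 px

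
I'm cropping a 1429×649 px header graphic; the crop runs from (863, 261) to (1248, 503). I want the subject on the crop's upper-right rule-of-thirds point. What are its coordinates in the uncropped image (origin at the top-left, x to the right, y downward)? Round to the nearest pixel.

Crop width = 1248 − 863 = 385 px; one third is 128.33 px.
Crop height = 503 − 261 = 242 px; one third is 80.67 px.
The upper-right point is two-thirds across and one-third down within the crop:
x = 863 + 2 × 128.33 ≈ 1120; y = 261 + 1 × 80.67 ≈ 342.

x = 1120 px, y = 342 px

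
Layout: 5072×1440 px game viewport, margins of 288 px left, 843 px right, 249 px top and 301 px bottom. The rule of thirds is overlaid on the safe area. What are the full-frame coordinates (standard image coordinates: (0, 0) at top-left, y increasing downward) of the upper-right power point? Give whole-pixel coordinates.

x = 2915 px, y = 546 px

Content width = 5072 − 288 − 843 = 3941 px; content height = 1440 − 249 − 301 = 890 px.
Upper-right is two-thirds across and one-third down within the safe area.
x = 288 + 2 × 3941/3 = 288 + 2627.33 ≈ 2915
y = 249 + 1 × 890/3 = 249 + 296.67 ≈ 546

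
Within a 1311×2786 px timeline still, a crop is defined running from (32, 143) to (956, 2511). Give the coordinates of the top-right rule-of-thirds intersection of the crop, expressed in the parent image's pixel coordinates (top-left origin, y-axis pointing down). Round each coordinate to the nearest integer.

Crop width = 956 − 32 = 924 px; one third is 308.00 px.
Crop height = 2511 − 143 = 2368 px; one third is 789.33 px.
The top-right point is two-thirds across and one-third down within the crop:
x = 32 + 2 × 308.00 ≈ 648; y = 143 + 1 × 789.33 ≈ 932.

(648, 932)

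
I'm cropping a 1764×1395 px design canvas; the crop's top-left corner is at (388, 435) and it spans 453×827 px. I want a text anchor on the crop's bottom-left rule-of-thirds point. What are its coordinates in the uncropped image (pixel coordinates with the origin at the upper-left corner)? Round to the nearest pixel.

x = 539 px, y = 986 px

One third of the crop width 453 is 151.00 px.
One third of the crop height 827 is 275.67 px.
The bottom-left point is one-third across and two-thirds down within the crop:
x = 388 + 1 × 151.00 ≈ 539; y = 435 + 2 × 275.67 ≈ 986.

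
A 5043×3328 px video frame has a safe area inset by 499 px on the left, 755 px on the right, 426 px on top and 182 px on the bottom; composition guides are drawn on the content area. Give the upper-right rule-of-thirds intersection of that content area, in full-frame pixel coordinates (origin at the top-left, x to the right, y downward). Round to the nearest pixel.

(3025, 1333)

Content width = 5043 − 499 − 755 = 3789 px; content height = 3328 − 426 − 182 = 2720 px.
Upper-right is two-thirds across and one-third down within the content area.
x = 499 + 2 × 3789/3 = 499 + 2526.00 ≈ 3025
y = 426 + 1 × 2720/3 = 426 + 906.67 ≈ 1333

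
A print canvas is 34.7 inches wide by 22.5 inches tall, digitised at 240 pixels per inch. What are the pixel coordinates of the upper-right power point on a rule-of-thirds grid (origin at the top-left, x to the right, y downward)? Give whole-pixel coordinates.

In pixels the canvas is 34.7 × 240 = 8328 wide and 22.5 × 240 = 5400 tall.
The upper-right point is two-thirds across and one-third down:
x = 2 × 8328/3 ≈ 5552; y = 1 × 5400/3 ≈ 1800.

x = 5552 px, y = 1800 px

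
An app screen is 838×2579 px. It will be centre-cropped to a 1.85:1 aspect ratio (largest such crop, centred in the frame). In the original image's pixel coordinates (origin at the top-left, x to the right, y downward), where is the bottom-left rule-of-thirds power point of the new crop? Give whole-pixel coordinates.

838/2579 < 1.85/1, so the 1.85:1 crop keeps the full width 838 and trims height to 838 × 1/1.85 = 452.97 px.
Top offset = (2579 − 452.97)/2 = 1063.01 px; left offset = 0.
Bottom-left is one-third across and two-thirds down within the crop:
x = 0.00 + 1 × 838.00/3 ≈ 279; y = 1063.01 + 2 × 452.97/3 ≈ 1365.

(279, 1365)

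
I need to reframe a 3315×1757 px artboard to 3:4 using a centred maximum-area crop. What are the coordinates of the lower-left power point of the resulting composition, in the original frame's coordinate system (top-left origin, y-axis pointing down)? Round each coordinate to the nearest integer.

x = 1438 px, y = 1171 px

3315/1757 > 3/4, so the 3:4 crop keeps the full height 1757 and trims width to 1757 × 3/4 = 1317.75 px.
Left offset = (3315 − 1317.75)/2 = 998.62 px; top offset = 0.
Lower-left is one-third across and two-thirds down within the crop:
x = 998.62 + 1 × 1317.75/3 ≈ 1438; y = 0.00 + 2 × 1757.00/3 ≈ 1171.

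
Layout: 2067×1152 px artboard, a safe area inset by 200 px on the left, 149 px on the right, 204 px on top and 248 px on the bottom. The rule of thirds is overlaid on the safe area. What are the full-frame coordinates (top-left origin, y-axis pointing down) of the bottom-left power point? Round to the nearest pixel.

Content width = 2067 − 200 − 149 = 1718 px; content height = 1152 − 204 − 248 = 700 px.
Bottom-left is one-third across and two-thirds down within the safe area.
x = 200 + 1 × 1718/3 = 200 + 572.67 ≈ 773
y = 204 + 2 × 700/3 = 204 + 466.67 ≈ 671

(773, 671)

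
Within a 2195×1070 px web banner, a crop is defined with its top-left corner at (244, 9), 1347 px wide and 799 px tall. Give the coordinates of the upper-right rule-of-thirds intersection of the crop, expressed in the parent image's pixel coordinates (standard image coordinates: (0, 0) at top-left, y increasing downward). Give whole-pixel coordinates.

(1142, 275)

One third of the crop width 1347 is 449.00 px.
One third of the crop height 799 is 266.33 px.
The upper-right point is two-thirds across and one-third down within the crop:
x = 244 + 2 × 449.00 ≈ 1142; y = 9 + 1 × 266.33 ≈ 275.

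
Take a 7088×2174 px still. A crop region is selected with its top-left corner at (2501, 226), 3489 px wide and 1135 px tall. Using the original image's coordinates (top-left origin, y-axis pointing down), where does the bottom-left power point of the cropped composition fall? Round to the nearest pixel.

x = 3664 px, y = 983 px

One third of the crop width 3489 is 1163.00 px.
One third of the crop height 1135 is 378.33 px.
The bottom-left point is one-third across and two-thirds down within the crop:
x = 2501 + 1 × 1163.00 ≈ 3664; y = 226 + 2 × 378.33 ≈ 983.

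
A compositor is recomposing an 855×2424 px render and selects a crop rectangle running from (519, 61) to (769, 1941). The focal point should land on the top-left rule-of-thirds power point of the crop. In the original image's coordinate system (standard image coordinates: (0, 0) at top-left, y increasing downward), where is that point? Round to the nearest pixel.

(602, 688)

Crop width = 769 − 519 = 250 px; one third is 83.33 px.
Crop height = 1941 − 61 = 1880 px; one third is 626.67 px.
The top-left point is one-third across and one-third down within the crop:
x = 519 + 1 × 83.33 ≈ 602; y = 61 + 1 × 626.67 ≈ 688.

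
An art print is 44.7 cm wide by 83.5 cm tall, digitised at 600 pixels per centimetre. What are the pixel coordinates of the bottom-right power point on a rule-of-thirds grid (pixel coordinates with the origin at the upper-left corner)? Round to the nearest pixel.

In pixels the canvas is 44.7 × 600 = 26820 wide and 83.5 × 600 = 50100 tall.
The bottom-right point is two-thirds across and two-thirds down:
x = 2 × 26820/3 ≈ 17880; y = 2 × 50100/3 ≈ 33400.

(17880, 33400)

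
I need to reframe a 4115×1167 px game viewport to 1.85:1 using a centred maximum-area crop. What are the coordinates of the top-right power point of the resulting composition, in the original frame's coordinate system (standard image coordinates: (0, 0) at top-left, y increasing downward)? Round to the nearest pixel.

x = 2417 px, y = 389 px

4115/1167 > 1.85/1, so the 1.85:1 crop keeps the full height 1167 and trims width to 1167 × 1.85/1 = 2158.95 px.
Left offset = (4115 − 2158.95)/2 = 978.02 px; top offset = 0.
Top-right is two-thirds across and one-third down within the crop:
x = 978.02 + 2 × 2158.95/3 ≈ 2417; y = 0.00 + 1 × 1167.00/3 ≈ 389.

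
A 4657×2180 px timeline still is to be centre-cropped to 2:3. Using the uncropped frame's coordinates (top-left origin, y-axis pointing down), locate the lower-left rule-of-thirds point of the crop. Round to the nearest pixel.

4657/2180 > 2/3, so the 2:3 crop keeps the full height 2180 and trims width to 2180 × 2/3 = 1453.33 px.
Left offset = (4657 − 1453.33)/2 = 1601.83 px; top offset = 0.
Lower-left is one-third across and two-thirds down within the crop:
x = 1601.83 + 1 × 1453.33/3 ≈ 2086; y = 0.00 + 2 × 2180.00/3 ≈ 1453.

(2086, 1453)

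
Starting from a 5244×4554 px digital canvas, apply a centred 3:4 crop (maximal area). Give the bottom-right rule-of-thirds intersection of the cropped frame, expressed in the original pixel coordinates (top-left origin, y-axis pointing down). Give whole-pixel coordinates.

5244/4554 > 3/4, so the 3:4 crop keeps the full height 4554 and trims width to 4554 × 3/4 = 3415.50 px.
Left offset = (5244 − 3415.50)/2 = 914.25 px; top offset = 0.
Bottom-right is two-thirds across and two-thirds down within the crop:
x = 914.25 + 2 × 3415.50/3 ≈ 3191; y = 0.00 + 2 × 4554.00/3 ≈ 3036.

(3191, 3036)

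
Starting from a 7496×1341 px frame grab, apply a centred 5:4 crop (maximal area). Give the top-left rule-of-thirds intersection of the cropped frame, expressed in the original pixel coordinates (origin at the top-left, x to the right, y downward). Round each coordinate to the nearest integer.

(3469, 447)

7496/1341 > 5/4, so the 5:4 crop keeps the full height 1341 and trims width to 1341 × 5/4 = 1676.25 px.
Left offset = (7496 − 1676.25)/2 = 2909.88 px; top offset = 0.
Top-left is one-third across and one-third down within the crop:
x = 2909.88 + 1 × 1676.25/3 ≈ 3469; y = 0.00 + 1 × 1341.00/3 ≈ 447.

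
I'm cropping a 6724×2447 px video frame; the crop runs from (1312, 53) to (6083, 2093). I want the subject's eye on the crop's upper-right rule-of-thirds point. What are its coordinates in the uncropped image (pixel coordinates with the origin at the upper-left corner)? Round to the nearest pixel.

Crop width = 6083 − 1312 = 4771 px; one third is 1590.33 px.
Crop height = 2093 − 53 = 2040 px; one third is 680.00 px.
The upper-right point is two-thirds across and one-third down within the crop:
x = 1312 + 2 × 1590.33 ≈ 4493; y = 53 + 1 × 680.00 ≈ 733.

(4493, 733)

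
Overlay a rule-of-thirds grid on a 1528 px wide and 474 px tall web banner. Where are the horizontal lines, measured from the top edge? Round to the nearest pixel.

158 px and 316 px

474 / 3 = 158, so the horizontal lines sit at one and two thirds of 474.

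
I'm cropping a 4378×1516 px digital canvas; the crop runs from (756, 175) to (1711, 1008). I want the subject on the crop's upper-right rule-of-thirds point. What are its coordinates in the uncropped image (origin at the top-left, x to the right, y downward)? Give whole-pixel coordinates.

Crop width = 1711 − 756 = 955 px; one third is 318.33 px.
Crop height = 1008 − 175 = 833 px; one third is 277.67 px.
The upper-right point is two-thirds across and one-third down within the crop:
x = 756 + 2 × 318.33 ≈ 1393; y = 175 + 1 × 277.67 ≈ 453.

x = 1393 px, y = 453 px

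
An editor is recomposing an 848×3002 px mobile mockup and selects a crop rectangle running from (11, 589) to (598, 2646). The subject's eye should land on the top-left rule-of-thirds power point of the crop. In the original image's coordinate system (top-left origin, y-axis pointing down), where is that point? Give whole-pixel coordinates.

(207, 1275)

Crop width = 598 − 11 = 587 px; one third is 195.67 px.
Crop height = 2646 − 589 = 2057 px; one third is 685.67 px.
The top-left point is one-third across and one-third down within the crop:
x = 11 + 1 × 195.67 ≈ 207; y = 589 + 1 × 685.67 ≈ 1275.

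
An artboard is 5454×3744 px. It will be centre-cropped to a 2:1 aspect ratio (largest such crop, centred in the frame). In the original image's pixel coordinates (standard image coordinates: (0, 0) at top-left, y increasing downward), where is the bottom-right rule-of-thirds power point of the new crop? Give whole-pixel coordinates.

x = 3636 px, y = 2327 px

5454/3744 < 2/1, so the 2:1 crop keeps the full width 5454 and trims height to 5454 × 1/2 = 2727.00 px.
Top offset = (3744 − 2727.00)/2 = 508.50 px; left offset = 0.
Bottom-right is two-thirds across and two-thirds down within the crop:
x = 0.00 + 2 × 5454.00/3 ≈ 3636; y = 508.50 + 2 × 2727.00/3 ≈ 2327.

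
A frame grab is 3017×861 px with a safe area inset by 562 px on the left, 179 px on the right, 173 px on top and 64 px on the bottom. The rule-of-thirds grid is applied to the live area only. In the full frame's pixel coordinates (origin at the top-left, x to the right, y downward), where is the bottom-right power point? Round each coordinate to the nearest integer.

Content width = 3017 − 562 − 179 = 2276 px; content height = 861 − 173 − 64 = 624 px.
Bottom-right is two-thirds across and two-thirds down within the live area.
x = 562 + 2 × 2276/3 = 562 + 1517.33 ≈ 2079
y = 173 + 2 × 624/3 = 173 + 416.00 ≈ 589

x = 2079 px, y = 589 px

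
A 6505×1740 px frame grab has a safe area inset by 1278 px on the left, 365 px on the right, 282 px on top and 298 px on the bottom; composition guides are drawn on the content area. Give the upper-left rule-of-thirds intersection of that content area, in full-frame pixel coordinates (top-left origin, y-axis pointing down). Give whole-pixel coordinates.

Content width = 6505 − 1278 − 365 = 4862 px; content height = 1740 − 282 − 298 = 1160 px.
Upper-left is one-third across and one-third down within the content area.
x = 1278 + 1 × 4862/3 = 1278 + 1620.67 ≈ 2899
y = 282 + 1 × 1160/3 = 282 + 386.67 ≈ 669

(2899, 669)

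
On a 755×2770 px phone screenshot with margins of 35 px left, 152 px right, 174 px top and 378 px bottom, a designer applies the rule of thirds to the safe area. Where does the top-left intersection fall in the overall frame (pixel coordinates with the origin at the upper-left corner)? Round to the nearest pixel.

Content width = 755 − 35 − 152 = 568 px; content height = 2770 − 174 − 378 = 2218 px.
Top-left is one-third across and one-third down within the safe area.
x = 35 + 1 × 568/3 = 35 + 189.33 ≈ 224
y = 174 + 1 × 2218/3 = 174 + 739.33 ≈ 913

(224, 913)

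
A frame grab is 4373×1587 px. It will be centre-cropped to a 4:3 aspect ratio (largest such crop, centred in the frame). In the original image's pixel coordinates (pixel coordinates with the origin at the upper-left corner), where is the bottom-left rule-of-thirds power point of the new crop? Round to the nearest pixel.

4373/1587 > 4/3, so the 4:3 crop keeps the full height 1587 and trims width to 1587 × 4/3 = 2116.00 px.
Left offset = (4373 − 2116.00)/2 = 1128.50 px; top offset = 0.
Bottom-left is one-third across and two-thirds down within the crop:
x = 1128.50 + 1 × 2116.00/3 ≈ 1834; y = 0.00 + 2 × 1587.00/3 ≈ 1058.

(1834, 1058)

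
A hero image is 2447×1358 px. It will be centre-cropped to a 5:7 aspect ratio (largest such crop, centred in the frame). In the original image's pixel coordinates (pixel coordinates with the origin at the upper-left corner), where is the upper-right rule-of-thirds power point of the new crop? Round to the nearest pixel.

2447/1358 > 5/7, so the 5:7 crop keeps the full height 1358 and trims width to 1358 × 5/7 = 970.00 px.
Left offset = (2447 − 970.00)/2 = 738.50 px; top offset = 0.
Upper-right is two-thirds across and one-third down within the crop:
x = 738.50 + 2 × 970.00/3 ≈ 1385; y = 0.00 + 1 × 1358.00/3 ≈ 453.

(1385, 453)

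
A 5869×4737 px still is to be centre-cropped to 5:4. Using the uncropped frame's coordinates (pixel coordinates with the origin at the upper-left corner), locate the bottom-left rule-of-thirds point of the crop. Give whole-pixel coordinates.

5869/4737 < 5/4, so the 5:4 crop keeps the full width 5869 and trims height to 5869 × 4/5 = 4695.20 px.
Top offset = (4737 − 4695.20)/2 = 20.90 px; left offset = 0.
Bottom-left is one-third across and two-thirds down within the crop:
x = 0.00 + 1 × 5869.00/3 ≈ 1956; y = 20.90 + 2 × 4695.20/3 ≈ 3151.

x = 1956 px, y = 3151 px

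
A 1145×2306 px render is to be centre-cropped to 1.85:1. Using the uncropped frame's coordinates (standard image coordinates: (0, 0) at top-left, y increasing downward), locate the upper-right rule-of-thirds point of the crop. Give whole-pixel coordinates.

1145/2306 < 1.85/1, so the 1.85:1 crop keeps the full width 1145 and trims height to 1145 × 1/1.85 = 618.92 px.
Top offset = (2306 − 618.92)/2 = 843.54 px; left offset = 0.
Upper-right is two-thirds across and one-third down within the crop:
x = 0.00 + 2 × 1145.00/3 ≈ 763; y = 843.54 + 1 × 618.92/3 ≈ 1050.

(763, 1050)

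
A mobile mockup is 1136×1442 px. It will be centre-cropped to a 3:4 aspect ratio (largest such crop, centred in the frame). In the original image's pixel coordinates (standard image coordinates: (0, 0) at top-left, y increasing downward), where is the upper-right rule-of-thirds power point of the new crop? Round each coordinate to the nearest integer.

1136/1442 > 3/4, so the 3:4 crop keeps the full height 1442 and trims width to 1442 × 3/4 = 1081.50 px.
Left offset = (1136 − 1081.50)/2 = 27.25 px; top offset = 0.
Upper-right is two-thirds across and one-third down within the crop:
x = 27.25 + 2 × 1081.50/3 ≈ 748; y = 0.00 + 1 × 1442.00/3 ≈ 481.

(748, 481)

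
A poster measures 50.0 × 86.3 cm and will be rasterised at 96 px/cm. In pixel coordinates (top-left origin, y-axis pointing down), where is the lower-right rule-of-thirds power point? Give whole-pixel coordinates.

(3200, 5523)

In pixels the canvas is 50.0 × 96 = 4800 wide and 86.3 × 96 = 8284.8 tall.
The lower-right point is two-thirds across and two-thirds down:
x = 2 × 4800/3 ≈ 3200; y = 2 × 8284.8/3 ≈ 5523.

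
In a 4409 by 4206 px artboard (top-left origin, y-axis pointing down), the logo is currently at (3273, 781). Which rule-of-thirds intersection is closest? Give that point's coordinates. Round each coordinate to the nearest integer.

Third lines: x ∈ {1470, 2939}, y ∈ {1402, 2804}.
3273 is closer to x = 2939; 781 is closer to y = 1402.
So the nearest intersection is the upper-right power point.

x = 2939 px, y = 1402 px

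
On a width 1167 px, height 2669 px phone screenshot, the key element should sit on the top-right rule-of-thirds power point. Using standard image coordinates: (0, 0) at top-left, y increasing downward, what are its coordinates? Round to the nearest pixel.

x = 778 px, y = 890 px

The top-right point sits two-thirds of the way across and one-third of the way down.
x = 2 × 1167/3 ≈ 778; y = 1 × 2669/3 ≈ 890.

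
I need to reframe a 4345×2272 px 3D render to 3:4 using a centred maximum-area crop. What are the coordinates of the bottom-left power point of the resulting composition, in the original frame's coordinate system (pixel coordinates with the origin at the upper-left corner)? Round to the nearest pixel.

4345/2272 > 3/4, so the 3:4 crop keeps the full height 2272 and trims width to 2272 × 3/4 = 1704.00 px.
Left offset = (4345 − 1704.00)/2 = 1320.50 px; top offset = 0.
Bottom-left is one-third across and two-thirds down within the crop:
x = 1320.50 + 1 × 1704.00/3 ≈ 1889; y = 0.00 + 2 × 2272.00/3 ≈ 1515.

(1889, 1515)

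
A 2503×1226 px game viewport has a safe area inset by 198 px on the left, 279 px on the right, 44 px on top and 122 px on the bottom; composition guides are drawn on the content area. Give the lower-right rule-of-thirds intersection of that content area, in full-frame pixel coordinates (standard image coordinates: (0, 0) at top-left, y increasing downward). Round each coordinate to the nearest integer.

(1549, 751)

Content width = 2503 − 198 − 279 = 2026 px; content height = 1226 − 44 − 122 = 1060 px.
Lower-right is two-thirds across and two-thirds down within the content area.
x = 198 + 2 × 2026/3 = 198 + 1350.67 ≈ 1549
y = 44 + 2 × 1060/3 = 44 + 706.67 ≈ 751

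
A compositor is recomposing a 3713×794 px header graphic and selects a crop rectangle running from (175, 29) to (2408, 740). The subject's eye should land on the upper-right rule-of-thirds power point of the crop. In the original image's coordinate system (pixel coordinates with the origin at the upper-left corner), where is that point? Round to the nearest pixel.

(1664, 266)

Crop width = 2408 − 175 = 2233 px; one third is 744.33 px.
Crop height = 740 − 29 = 711 px; one third is 237.00 px.
The upper-right point is two-thirds across and one-third down within the crop:
x = 175 + 2 × 744.33 ≈ 1664; y = 29 + 1 × 237.00 ≈ 266.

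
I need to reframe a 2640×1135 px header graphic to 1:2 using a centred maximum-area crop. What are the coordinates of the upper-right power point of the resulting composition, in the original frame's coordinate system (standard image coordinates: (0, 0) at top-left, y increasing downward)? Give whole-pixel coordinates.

x = 1415 px, y = 378 px

2640/1135 > 1/2, so the 1:2 crop keeps the full height 1135 and trims width to 1135 × 1/2 = 567.50 px.
Left offset = (2640 − 567.50)/2 = 1036.25 px; top offset = 0.
Upper-right is two-thirds across and one-third down within the crop:
x = 1036.25 + 2 × 567.50/3 ≈ 1415; y = 0.00 + 1 × 1135.00/3 ≈ 378.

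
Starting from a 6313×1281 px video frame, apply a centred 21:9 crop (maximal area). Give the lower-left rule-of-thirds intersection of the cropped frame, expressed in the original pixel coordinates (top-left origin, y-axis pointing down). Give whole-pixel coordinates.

x = 2658 px, y = 854 px

6313/1281 > 21/9, so the 21:9 crop keeps the full height 1281 and trims width to 1281 × 21/9 = 2989.00 px.
Left offset = (6313 − 2989.00)/2 = 1662.00 px; top offset = 0.
Lower-left is one-third across and two-thirds down within the crop:
x = 1662.00 + 1 × 2989.00/3 ≈ 2658; y = 0.00 + 2 × 1281.00/3 ≈ 854.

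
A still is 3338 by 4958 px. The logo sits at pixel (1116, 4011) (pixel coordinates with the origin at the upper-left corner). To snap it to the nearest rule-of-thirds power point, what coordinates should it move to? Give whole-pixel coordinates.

x = 1113 px, y = 3305 px

Third lines: x ∈ {1113, 2225}, y ∈ {1653, 3305}.
1116 is closer to x = 1113; 4011 is closer to y = 3305.
So the nearest intersection is the lower-left power point.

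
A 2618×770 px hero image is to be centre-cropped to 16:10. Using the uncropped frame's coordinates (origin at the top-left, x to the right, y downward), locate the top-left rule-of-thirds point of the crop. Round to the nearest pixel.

x = 1104 px, y = 257 px

2618/770 > 16/10, so the 16:10 crop keeps the full height 770 and trims width to 770 × 16/10 = 1232.00 px.
Left offset = (2618 − 1232.00)/2 = 693.00 px; top offset = 0.
Top-left is one-third across and one-third down within the crop:
x = 693.00 + 1 × 1232.00/3 ≈ 1104; y = 0.00 + 1 × 770.00/3 ≈ 257.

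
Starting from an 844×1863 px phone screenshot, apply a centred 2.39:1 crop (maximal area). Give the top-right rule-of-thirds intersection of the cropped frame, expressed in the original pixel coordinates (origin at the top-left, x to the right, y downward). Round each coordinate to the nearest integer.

844/1863 < 2.39/1, so the 2.39:1 crop keeps the full width 844 and trims height to 844 × 1/2.39 = 353.14 px.
Top offset = (1863 − 353.14)/2 = 754.93 px; left offset = 0.
Top-right is two-thirds across and one-third down within the crop:
x = 0.00 + 2 × 844.00/3 ≈ 563; y = 754.93 + 1 × 353.14/3 ≈ 873.

x = 563 px, y = 873 px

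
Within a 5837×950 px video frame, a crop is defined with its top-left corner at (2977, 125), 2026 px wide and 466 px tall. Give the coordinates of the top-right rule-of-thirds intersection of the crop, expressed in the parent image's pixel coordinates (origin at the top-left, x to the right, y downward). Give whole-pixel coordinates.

One third of the crop width 2026 is 675.33 px.
One third of the crop height 466 is 155.33 px.
The top-right point is two-thirds across and one-third down within the crop:
x = 2977 + 2 × 675.33 ≈ 4328; y = 125 + 1 × 155.33 ≈ 280.

x = 4328 px, y = 280 px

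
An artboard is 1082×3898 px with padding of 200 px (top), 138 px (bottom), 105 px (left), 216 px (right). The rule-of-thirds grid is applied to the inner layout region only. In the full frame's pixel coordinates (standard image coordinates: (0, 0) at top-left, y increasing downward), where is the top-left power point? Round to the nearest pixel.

(359, 1387)

Content width = 1082 − 105 − 216 = 761 px; content height = 3898 − 200 − 138 = 3560 px.
Top-left is one-third across and one-third down within the inner layout region.
x = 105 + 1 × 761/3 = 105 + 253.67 ≈ 359
y = 200 + 1 × 3560/3 = 200 + 1186.67 ≈ 1387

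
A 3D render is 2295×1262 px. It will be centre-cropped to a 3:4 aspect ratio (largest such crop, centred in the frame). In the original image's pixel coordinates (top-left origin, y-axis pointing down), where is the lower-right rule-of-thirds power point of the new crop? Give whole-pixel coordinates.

x = 1305 px, y = 841 px

2295/1262 > 3/4, so the 3:4 crop keeps the full height 1262 and trims width to 1262 × 3/4 = 946.50 px.
Left offset = (2295 − 946.50)/2 = 674.25 px; top offset = 0.
Lower-right is two-thirds across and two-thirds down within the crop:
x = 674.25 + 2 × 946.50/3 ≈ 1305; y = 0.00 + 2 × 1262.00/3 ≈ 841.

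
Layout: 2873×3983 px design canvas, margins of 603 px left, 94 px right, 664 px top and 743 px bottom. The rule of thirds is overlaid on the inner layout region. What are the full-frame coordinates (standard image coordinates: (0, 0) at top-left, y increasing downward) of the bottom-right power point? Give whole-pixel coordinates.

x = 2054 px, y = 2381 px

Content width = 2873 − 603 − 94 = 2176 px; content height = 3983 − 664 − 743 = 2576 px.
Bottom-right is two-thirds across and two-thirds down within the inner layout region.
x = 603 + 2 × 2176/3 = 603 + 1450.67 ≈ 2054
y = 664 + 2 × 2576/3 = 664 + 1717.33 ≈ 2381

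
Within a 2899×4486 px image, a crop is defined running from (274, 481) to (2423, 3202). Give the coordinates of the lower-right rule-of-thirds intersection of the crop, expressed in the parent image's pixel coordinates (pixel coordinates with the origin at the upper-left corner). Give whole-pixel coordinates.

Crop width = 2423 − 274 = 2149 px; one third is 716.33 px.
Crop height = 3202 − 481 = 2721 px; one third is 907.00 px.
The lower-right point is two-thirds across and two-thirds down within the crop:
x = 274 + 2 × 716.33 ≈ 1707; y = 481 + 2 × 907.00 ≈ 2295.

x = 1707 px, y = 2295 px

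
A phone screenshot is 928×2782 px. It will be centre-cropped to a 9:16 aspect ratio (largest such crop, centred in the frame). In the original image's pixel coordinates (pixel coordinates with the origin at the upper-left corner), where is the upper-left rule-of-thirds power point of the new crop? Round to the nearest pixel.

928/2782 < 9/16, so the 9:16 crop keeps the full width 928 and trims height to 928 × 16/9 = 1649.78 px.
Top offset = (2782 − 1649.78)/2 = 566.11 px; left offset = 0.
Upper-left is one-third across and one-third down within the crop:
x = 0.00 + 1 × 928.00/3 ≈ 309; y = 566.11 + 1 × 1649.78/3 ≈ 1116.

x = 309 px, y = 1116 px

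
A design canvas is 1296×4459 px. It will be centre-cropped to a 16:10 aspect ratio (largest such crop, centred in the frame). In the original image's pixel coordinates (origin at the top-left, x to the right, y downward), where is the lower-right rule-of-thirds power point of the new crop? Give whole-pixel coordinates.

(864, 2365)

1296/4459 < 16/10, so the 16:10 crop keeps the full width 1296 and trims height to 1296 × 10/16 = 810.00 px.
Top offset = (4459 − 810.00)/2 = 1824.50 px; left offset = 0.
Lower-right is two-thirds across and two-thirds down within the crop:
x = 0.00 + 2 × 1296.00/3 ≈ 864; y = 1824.50 + 2 × 810.00/3 ≈ 2365.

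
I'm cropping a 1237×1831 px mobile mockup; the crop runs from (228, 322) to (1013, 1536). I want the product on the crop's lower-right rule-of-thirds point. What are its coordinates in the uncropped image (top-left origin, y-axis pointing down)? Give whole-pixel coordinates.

(751, 1131)

Crop width = 1013 − 228 = 785 px; one third is 261.67 px.
Crop height = 1536 − 322 = 1214 px; one third is 404.67 px.
The lower-right point is two-thirds across and two-thirds down within the crop:
x = 228 + 2 × 261.67 ≈ 751; y = 322 + 2 × 404.67 ≈ 1131.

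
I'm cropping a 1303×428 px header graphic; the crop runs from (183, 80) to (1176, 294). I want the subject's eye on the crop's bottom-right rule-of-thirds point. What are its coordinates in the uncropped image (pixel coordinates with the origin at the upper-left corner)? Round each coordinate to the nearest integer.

Crop width = 1176 − 183 = 993 px; one third is 331.00 px.
Crop height = 294 − 80 = 214 px; one third is 71.33 px.
The bottom-right point is two-thirds across and two-thirds down within the crop:
x = 183 + 2 × 331.00 ≈ 845; y = 80 + 2 × 71.33 ≈ 223.

(845, 223)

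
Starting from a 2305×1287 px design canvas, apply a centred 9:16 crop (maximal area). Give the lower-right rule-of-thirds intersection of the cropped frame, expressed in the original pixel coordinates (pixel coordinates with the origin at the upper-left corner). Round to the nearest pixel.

2305/1287 > 9/16, so the 9:16 crop keeps the full height 1287 and trims width to 1287 × 9/16 = 723.94 px.
Left offset = (2305 − 723.94)/2 = 790.53 px; top offset = 0.
Lower-right is two-thirds across and two-thirds down within the crop:
x = 790.53 + 2 × 723.94/3 ≈ 1273; y = 0.00 + 2 × 1287.00/3 ≈ 858.

(1273, 858)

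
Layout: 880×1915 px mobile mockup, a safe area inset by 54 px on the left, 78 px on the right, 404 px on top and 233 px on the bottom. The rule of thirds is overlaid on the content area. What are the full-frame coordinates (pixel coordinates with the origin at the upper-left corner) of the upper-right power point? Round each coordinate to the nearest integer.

Content width = 880 − 54 − 78 = 748 px; content height = 1915 − 404 − 233 = 1278 px.
Upper-right is two-thirds across and one-third down within the content area.
x = 54 + 2 × 748/3 = 54 + 498.67 ≈ 553
y = 404 + 1 × 1278/3 = 404 + 426.00 ≈ 830

x = 553 px, y = 830 px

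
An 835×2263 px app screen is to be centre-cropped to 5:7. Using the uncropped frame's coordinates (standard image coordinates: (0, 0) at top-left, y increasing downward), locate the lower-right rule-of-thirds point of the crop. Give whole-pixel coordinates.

(557, 1326)

835/2263 < 5/7, so the 5:7 crop keeps the full width 835 and trims height to 835 × 7/5 = 1169.00 px.
Top offset = (2263 − 1169.00)/2 = 547.00 px; left offset = 0.
Lower-right is two-thirds across and two-thirds down within the crop:
x = 0.00 + 2 × 835.00/3 ≈ 557; y = 547.00 + 2 × 1169.00/3 ≈ 1326.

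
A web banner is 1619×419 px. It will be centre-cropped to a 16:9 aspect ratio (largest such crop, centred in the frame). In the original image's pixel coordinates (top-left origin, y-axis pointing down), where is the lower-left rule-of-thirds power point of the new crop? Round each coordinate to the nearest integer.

x = 685 px, y = 279 px

1619/419 > 16/9, so the 16:9 crop keeps the full height 419 and trims width to 419 × 16/9 = 744.89 px.
Left offset = (1619 − 744.89)/2 = 437.06 px; top offset = 0.
Lower-left is one-third across and two-thirds down within the crop:
x = 437.06 + 1 × 744.89/3 ≈ 685; y = 0.00 + 2 × 419.00/3 ≈ 279.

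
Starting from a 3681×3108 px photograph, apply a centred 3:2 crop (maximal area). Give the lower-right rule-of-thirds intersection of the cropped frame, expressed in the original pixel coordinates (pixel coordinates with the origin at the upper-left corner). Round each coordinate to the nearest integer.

3681/3108 < 3/2, so the 3:2 crop keeps the full width 3681 and trims height to 3681 × 2/3 = 2454.00 px.
Top offset = (3108 − 2454.00)/2 = 327.00 px; left offset = 0.
Lower-right is two-thirds across and two-thirds down within the crop:
x = 0.00 + 2 × 3681.00/3 ≈ 2454; y = 327.00 + 2 × 2454.00/3 ≈ 1963.

x = 2454 px, y = 1963 px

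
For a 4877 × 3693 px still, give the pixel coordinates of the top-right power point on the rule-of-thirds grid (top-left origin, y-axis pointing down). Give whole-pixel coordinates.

The top-right point sits two-thirds of the way across and one-third of the way down.
x = 2 × 4877/3 ≈ 3251; y = 1 × 3693/3 ≈ 1231.

x = 3251 px, y = 1231 px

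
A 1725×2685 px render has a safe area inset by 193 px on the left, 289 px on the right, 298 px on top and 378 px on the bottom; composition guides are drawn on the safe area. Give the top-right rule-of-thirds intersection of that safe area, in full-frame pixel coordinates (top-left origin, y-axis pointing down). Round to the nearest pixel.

x = 1022 px, y = 968 px

Content width = 1725 − 193 − 289 = 1243 px; content height = 2685 − 298 − 378 = 2009 px.
Top-right is two-thirds across and one-third down within the safe area.
x = 193 + 2 × 1243/3 = 193 + 828.67 ≈ 1022
y = 298 + 1 × 2009/3 = 298 + 669.67 ≈ 968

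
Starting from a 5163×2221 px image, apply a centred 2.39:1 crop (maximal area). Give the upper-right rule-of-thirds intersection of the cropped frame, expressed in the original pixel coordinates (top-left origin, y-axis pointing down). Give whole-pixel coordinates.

(3442, 750)

5163/2221 < 2.39/1, so the 2.39:1 crop keeps the full width 5163 and trims height to 5163 × 1/2.39 = 2160.25 px.
Top offset = (2221 − 2160.25)/2 = 30.37 px; left offset = 0.
Upper-right is two-thirds across and one-third down within the crop:
x = 0.00 + 2 × 5163.00/3 ≈ 3442; y = 30.37 + 1 × 2160.25/3 ≈ 750.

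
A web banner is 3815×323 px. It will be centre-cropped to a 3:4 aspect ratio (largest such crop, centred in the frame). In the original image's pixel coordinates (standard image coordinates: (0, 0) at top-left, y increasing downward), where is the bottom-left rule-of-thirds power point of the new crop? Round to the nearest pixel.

3815/323 > 3/4, so the 3:4 crop keeps the full height 323 and trims width to 323 × 3/4 = 242.25 px.
Left offset = (3815 − 242.25)/2 = 1786.38 px; top offset = 0.
Bottom-left is one-third across and two-thirds down within the crop:
x = 1786.38 + 1 × 242.25/3 ≈ 1867; y = 0.00 + 2 × 323.00/3 ≈ 215.

x = 1867 px, y = 215 px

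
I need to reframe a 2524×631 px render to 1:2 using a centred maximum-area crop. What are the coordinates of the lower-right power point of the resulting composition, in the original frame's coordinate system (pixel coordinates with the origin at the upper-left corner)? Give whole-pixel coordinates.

2524/631 > 1/2, so the 1:2 crop keeps the full height 631 and trims width to 631 × 1/2 = 315.50 px.
Left offset = (2524 − 315.50)/2 = 1104.25 px; top offset = 0.
Lower-right is two-thirds across and two-thirds down within the crop:
x = 1104.25 + 2 × 315.50/3 ≈ 1315; y = 0.00 + 2 × 631.00/3 ≈ 421.

(1315, 421)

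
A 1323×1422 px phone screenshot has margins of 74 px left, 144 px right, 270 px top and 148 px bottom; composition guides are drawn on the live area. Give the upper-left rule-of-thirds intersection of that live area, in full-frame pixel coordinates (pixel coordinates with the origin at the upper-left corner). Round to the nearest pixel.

x = 442 px, y = 605 px

Content width = 1323 − 74 − 144 = 1105 px; content height = 1422 − 270 − 148 = 1004 px.
Upper-left is one-third across and one-third down within the live area.
x = 74 + 1 × 1105/3 = 74 + 368.33 ≈ 442
y = 270 + 1 × 1004/3 = 270 + 334.67 ≈ 605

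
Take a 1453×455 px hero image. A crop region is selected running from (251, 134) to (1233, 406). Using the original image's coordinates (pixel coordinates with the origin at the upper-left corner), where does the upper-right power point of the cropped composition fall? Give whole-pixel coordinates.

x = 906 px, y = 225 px

Crop width = 1233 − 251 = 982 px; one third is 327.33 px.
Crop height = 406 − 134 = 272 px; one third is 90.67 px.
The upper-right point is two-thirds across and one-third down within the crop:
x = 251 + 2 × 327.33 ≈ 906; y = 134 + 1 × 90.67 ≈ 225.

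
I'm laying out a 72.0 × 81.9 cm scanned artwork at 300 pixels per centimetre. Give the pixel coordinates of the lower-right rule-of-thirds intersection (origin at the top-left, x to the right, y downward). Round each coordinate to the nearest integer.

In pixels the canvas is 72.0 × 300 = 21600 wide and 81.9 × 300 = 24570 tall.
The lower-right point is two-thirds across and two-thirds down:
x = 2 × 21600/3 ≈ 14400; y = 2 × 24570/3 ≈ 16380.

(14400, 16380)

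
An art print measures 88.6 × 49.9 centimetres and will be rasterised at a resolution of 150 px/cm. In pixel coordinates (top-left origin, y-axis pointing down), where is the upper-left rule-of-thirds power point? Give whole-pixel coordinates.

In pixels the canvas is 88.6 × 150 = 13290 wide and 49.9 × 150 = 7485 tall.
The upper-left point is one-third across and one-third down:
x = 1 × 13290/3 ≈ 4430; y = 1 × 7485/3 ≈ 2495.

x = 4430 px, y = 2495 px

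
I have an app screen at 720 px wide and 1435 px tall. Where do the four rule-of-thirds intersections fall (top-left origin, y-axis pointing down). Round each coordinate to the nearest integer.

One third of 720 is 240; one third of 1435 is 478.33.
Vertical third lines at x = 240 and x = 480; horizontal third lines at y = 478 and y = 957.

(240, 478), (480, 478), (240, 957), (480, 957)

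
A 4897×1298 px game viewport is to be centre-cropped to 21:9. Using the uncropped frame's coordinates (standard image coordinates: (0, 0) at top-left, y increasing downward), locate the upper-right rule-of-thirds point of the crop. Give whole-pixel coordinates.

x = 2953 px, y = 433 px

4897/1298 > 21/9, so the 21:9 crop keeps the full height 1298 and trims width to 1298 × 21/9 = 3028.67 px.
Left offset = (4897 − 3028.67)/2 = 934.17 px; top offset = 0.
Upper-right is two-thirds across and one-third down within the crop:
x = 934.17 + 2 × 3028.67/3 ≈ 2953; y = 0.00 + 1 × 1298.00/3 ≈ 433.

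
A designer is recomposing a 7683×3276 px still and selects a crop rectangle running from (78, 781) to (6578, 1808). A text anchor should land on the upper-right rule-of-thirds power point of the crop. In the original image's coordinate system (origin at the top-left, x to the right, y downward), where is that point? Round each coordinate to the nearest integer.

Crop width = 6578 − 78 = 6500 px; one third is 2166.67 px.
Crop height = 1808 − 781 = 1027 px; one third is 342.33 px.
The upper-right point is two-thirds across and one-third down within the crop:
x = 78 + 2 × 2166.67 ≈ 4411; y = 781 + 1 × 342.33 ≈ 1123.

(4411, 1123)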